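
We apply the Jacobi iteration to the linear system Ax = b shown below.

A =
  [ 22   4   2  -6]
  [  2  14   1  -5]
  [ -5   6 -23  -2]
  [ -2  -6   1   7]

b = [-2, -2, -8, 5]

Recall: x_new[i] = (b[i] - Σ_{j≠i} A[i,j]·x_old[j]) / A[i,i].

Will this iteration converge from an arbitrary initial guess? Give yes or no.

Split A = D + L + U, D = diag(22, 14, -23, 7).
Jacobi T = -D⁻¹(L+U): T[0,2] = -(2)/(22) = -0.0909; T[0,0] = 0.
  T[0,:] = [+0.0000  -0.1818  -0.0909  +0.2727]
  T[1,:] = [-0.1429  +0.0000  -0.0714  +0.3571]
  T[2,:] = [-0.2174  +0.2609  +0.0000  -0.0870]
  T[3,:] = [+0.2857  +0.8571  -0.1429  +0.0000]
moduli |λ_i(T)| = 0.6943, 0.5659, 0.1994, 0.0710.
spectral radius ρ = 0.6943; 0.6943 < 1 ⇒ converges.

yes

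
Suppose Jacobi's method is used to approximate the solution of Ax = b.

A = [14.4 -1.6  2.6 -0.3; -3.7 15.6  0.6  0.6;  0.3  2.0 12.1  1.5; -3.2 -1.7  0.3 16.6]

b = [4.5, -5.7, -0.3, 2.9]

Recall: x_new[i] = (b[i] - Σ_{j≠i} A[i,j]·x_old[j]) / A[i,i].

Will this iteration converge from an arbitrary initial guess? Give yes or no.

yes

Write A = D+L+U with D = diag(14.4, 15.6, 12.1, 16.6).
Jacobi T = -D⁻¹(L+U): T[3,2] = -(0.3)/(16.6) = -0.0181; T[3,3] = 0.
  T[0,:] = [+0.0000 +0.1111 -0.1806 +0.0208]
  T[1,:] = [+0.2372 +0.0000 -0.0385 -0.0385]
  T[2,:] = [-0.0248 -0.1653 +0.0000 -0.1240]
  T[3,:] = [+0.1928 +0.1024 -0.0181 +0.0000]
eigenvalue magnitudes: 0.2896, 0.1874, 0.1874, 0.0366.
ρ = 0.2896; 0.2896 < 1: convergent.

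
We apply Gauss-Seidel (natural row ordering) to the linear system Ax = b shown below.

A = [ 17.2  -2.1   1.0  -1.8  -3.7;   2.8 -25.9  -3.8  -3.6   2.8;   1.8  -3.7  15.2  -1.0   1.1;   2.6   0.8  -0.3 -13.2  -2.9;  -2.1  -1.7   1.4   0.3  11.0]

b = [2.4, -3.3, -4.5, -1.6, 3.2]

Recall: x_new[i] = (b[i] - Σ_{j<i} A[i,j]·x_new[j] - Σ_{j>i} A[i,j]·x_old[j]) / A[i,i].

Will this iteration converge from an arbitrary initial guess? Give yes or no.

yes

A = D + L + U where D = diag(17.2, -25.9, 15.2, -13.2, 11).
Gauss-Seidel: T = -(D+L)⁻¹U, row 0 first, T[0,3] = -(-1.8)/(17.2) = +0.1047; later rows by forward substitution.
  T[0,:] = [+0.0000, +0.1221, -0.0581, +0.1047, +0.2151]
  T[1,:] = [+0.0000, +0.0132, -0.1530, -0.1277, +0.1314]
  T[2,:] = [+0.0000, -0.0112, -0.0304, +0.0223, -0.0659]
  T[3,:] = [+0.0000, +0.0251, -0.0200, +0.0124, -0.1679]
  T[4,:] = [+0.0000, +0.0261, -0.0303, -0.0029, +0.0743]
|λ(T)| sorted: 0.1526, 0.0782, 0.0782, 0.0530, 0.0000.
spectral radius ρ = 0.1526; 0.1526 < 1 ⇒ converges.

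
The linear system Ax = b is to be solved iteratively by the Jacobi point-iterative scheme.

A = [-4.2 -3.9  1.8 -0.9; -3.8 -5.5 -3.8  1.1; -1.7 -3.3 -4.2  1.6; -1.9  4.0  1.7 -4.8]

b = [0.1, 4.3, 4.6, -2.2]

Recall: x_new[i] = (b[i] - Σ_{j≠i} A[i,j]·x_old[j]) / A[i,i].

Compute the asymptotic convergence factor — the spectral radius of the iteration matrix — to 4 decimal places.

1.1212

Let D = diag(-4.2, -5.5, -4.2, -4.8); L, U the strict triangles.
Jacobi T = -D⁻¹(L+U): T[1,2] = -(-3.8)/(-5.5) = -0.6909; T[1,1] = 0.
  T[0,:] = [+0.0000, -0.9286, +0.4286, -0.2143]
  T[1,:] = [-0.6909, +0.0000, -0.6909, +0.2000]
  T[2,:] = [-0.4048, -0.7857, +0.0000, +0.3810]
  T[3,:] = [-0.3958, +0.8333, +0.3542, +0.0000]
eigenvalue magnitudes: 1.1212, 0.9286, 0.6694, 0.4768.
ρ = 1.1212; 1.1212 > 1: divergent.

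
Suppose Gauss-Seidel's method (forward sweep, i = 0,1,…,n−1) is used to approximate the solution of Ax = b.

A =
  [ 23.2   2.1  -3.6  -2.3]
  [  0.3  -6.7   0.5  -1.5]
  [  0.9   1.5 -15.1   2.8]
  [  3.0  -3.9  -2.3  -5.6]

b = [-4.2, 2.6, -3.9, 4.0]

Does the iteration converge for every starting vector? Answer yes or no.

Diagonal D = diag(23.2, -6.7, -15.1, -5.6); L, U strict lower/upper.
Gauss-Seidel: T = -(D+L)⁻¹U, row 0 first, T[0,1] = -(2.1)/(23.2) = -0.0905; later rows by forward substitution.
  T[0,:] = [+0.0000 -0.0905 +0.1552 +0.0991]
  T[1,:] = [+0.0000 -0.0041 +0.0816 -0.2194]
  T[2,:] = [+0.0000 -0.0058 +0.0174 +0.1695]
  T[3,:] = [+0.0000 -0.0433 +0.0192 +0.1363]
|roots of det(T-λI)|: 0.1868, 0.0813, 0.0442, 0.0000.
spectral radius ρ = 0.1868; 0.1868 < 1: convergent.

yes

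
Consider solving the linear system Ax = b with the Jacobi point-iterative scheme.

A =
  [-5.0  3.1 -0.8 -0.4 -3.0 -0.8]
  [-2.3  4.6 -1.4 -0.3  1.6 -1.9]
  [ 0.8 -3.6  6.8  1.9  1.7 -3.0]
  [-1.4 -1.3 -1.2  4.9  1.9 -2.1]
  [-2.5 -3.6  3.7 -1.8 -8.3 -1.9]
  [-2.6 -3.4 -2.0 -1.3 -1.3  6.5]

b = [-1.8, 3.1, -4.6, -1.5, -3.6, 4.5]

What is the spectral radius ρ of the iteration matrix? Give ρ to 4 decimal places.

1.1578

Write A = D+L+U with D = diag(-5, 4.6, 6.8, 4.9, -8.3, 6.5).
Jacobi: T = -D⁻¹(L+U), T[2,5] = -(-3)/(6.8) = +0.4412; T[2,2] = 0.
  T[0,:] = [+0.0000 +0.6200 -0.1600 -0.0800 -0.6000 -0.1600]
  T[1,:] = [+0.5000 +0.0000 +0.3043 +0.0652 -0.3478 +0.4130]
  T[2,:] = [-0.1176 +0.5294 +0.0000 -0.2794 -0.2500 +0.4412]
  T[3,:] = [+0.2857 +0.2653 +0.2449 +0.0000 -0.3878 +0.4286]
  T[4,:] = [-0.3012 -0.4337 +0.4458 -0.2169 +0.0000 -0.2289]
  T[5,:] = [+0.4000 +0.5231 +0.3077 +0.2000 +0.2000 +0.0000]
|eigenvalues of T|: 1.1578, 0.7093, 0.6394, 0.6394, 0.4018, 0.0978.
ρ = 1.1578; 1.1578 > 1, so it fails to converge.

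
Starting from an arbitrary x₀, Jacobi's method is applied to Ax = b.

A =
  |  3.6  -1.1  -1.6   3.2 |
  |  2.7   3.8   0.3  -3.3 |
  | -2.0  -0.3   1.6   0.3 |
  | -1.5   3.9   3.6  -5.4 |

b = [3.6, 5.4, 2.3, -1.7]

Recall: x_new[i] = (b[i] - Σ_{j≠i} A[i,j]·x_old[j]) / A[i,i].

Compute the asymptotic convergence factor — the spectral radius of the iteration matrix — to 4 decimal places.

Let D = diag(3.6, 3.8, 1.6, -5.4); L, U the strict triangles.
T_J = -D⁻¹(L+U): T[1,3] = -(-3.3)/(3.8) = +0.8684; T[1,1] = 0.
  T[0,:] = [+0.0000, +0.3056, +0.4444, -0.8889]
  T[1,:] = [-0.7105, +0.0000, -0.0789, +0.8684]
  T[2,:] = [+1.2500, +0.1875, +0.0000, -0.1875]
  T[3,:] = [-0.2778, +0.7222, +0.6667, +0.0000]
eigenvalue magnitudes: 1.1600, 0.8567, 0.2516, 0.0516.
ρ = 1.1600; 1.1600 > 1 ⇒ diverges.

1.1600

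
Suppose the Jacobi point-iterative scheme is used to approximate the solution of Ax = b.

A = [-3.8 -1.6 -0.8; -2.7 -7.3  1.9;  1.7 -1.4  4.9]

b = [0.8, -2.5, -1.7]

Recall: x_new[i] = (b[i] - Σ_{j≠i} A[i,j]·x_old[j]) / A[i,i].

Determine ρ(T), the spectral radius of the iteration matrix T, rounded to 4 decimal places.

Write A = D+L+U with D = diag(-3.8, -7.3, 4.9).
Jacobi: T = -D⁻¹(L+U), T[1,0] = -(-2.7)/(-7.3) = -0.3699; T[1,1] = 0.
  T[0,:] = [+0.0000 -0.4211 -0.2105]
  T[1,:] = [-0.3699 +0.0000 +0.2603]
  T[2,:] = [-0.3469 +0.2857 +0.0000]
eigenvalue magnitudes: 0.6313, 0.3804, 0.2510.
spectral radius ρ = 0.6313; 0.6313 < 1: convergent.

0.6313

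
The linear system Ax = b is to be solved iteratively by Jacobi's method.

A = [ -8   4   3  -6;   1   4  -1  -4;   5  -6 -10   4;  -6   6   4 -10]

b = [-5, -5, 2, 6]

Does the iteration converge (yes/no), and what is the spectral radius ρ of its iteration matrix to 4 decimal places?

Split A = D + L + U, D = diag(-8, 4, -10, -10).
Jacobi T = -D⁻¹(L+U): T[3,2] = -(4)/(-10) = +0.4000; T[3,3] = 0.
  T[0,:] = [+0.0000  +0.5000  +0.3750  -0.7500]
  T[1,:] = [-0.2500  +0.0000  +0.2500  +1.0000]
  T[2,:] = [+0.5000  -0.6000  +0.0000  +0.4000]
  T[3,:] = [-0.6000  +0.6000  +0.4000  +0.0000]
eigenvalue magnitudes: 1.2455, 0.7591, 0.2439, 0.2439.
spectral radius ρ = 1.2455; 1.2455 > 1, so it fails to converge.

no, ρ = 1.2455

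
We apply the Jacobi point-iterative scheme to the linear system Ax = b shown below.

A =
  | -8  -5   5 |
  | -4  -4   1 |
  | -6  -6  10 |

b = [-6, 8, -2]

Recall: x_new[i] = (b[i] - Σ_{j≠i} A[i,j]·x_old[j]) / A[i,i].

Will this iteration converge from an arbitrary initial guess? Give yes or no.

no

Let D = diag(-8, -4, 10); L, U the strict triangles.
Jacobi T = -D⁻¹(L+U): T[1,2] = -(1)/(-4) = +0.2500; T[1,1] = 0.
  T[0,:] = [+0.0000, -0.6250, +0.6250]
  T[1,:] = [-1.0000, +0.0000, +0.2500]
  T[2,:] = [+0.6000, +0.6000, +0.0000]
|λ(T)| sorted: 1.2366, 0.6748, 0.5618.
ρ(T) = max|λ| = 1.2366; 1.2366 > 1, so it fails to converge.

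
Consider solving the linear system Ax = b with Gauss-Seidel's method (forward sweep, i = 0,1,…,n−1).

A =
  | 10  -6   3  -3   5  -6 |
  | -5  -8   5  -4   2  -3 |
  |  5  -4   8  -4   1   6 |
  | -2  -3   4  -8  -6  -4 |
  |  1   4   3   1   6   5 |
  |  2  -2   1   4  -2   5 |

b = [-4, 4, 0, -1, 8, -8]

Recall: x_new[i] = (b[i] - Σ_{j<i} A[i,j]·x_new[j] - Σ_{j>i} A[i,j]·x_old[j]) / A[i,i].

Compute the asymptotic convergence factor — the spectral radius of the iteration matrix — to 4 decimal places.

1.4972

Diagonal D = diag(10, -8, 8, -8, 6, 5); L, U strict lower/upper.
Gauss-Seidel: T = -(D+L)⁻¹U, row 0 first, T[0,2] = -(3)/(10) = -0.3000; later rows by forward substitution.
  T[0,:] = [+0.0000  +0.6000  -0.3000  +0.3000  -0.5000  +0.6000]
  T[1,:] = [+0.0000  -0.3750  +0.8125  -0.6875  +0.5625  -0.7500]
  T[2,:] = [+0.0000  -0.5625  +0.5938  -0.0312  +0.4688  -1.5000]
  T[3,:] = [+0.0000  -0.2906  +0.0672  +0.1672  -0.6016  -1.1187]
  T[4,:] = [+0.0000  +0.4797  -0.7997  +0.3961  -0.4258  +0.5031]
  T[5,:] = [+0.0000  +0.1469  -0.0474  -0.3641  +0.6422  +0.8563]
eigenvalue magnitudes: 1.4972, 0.7300, 0.7300, 0.3163, 0.1858, 0.0000.
ρ(T) = max|λ| = 1.4972; 1.4972 > 1 ⇒ diverges.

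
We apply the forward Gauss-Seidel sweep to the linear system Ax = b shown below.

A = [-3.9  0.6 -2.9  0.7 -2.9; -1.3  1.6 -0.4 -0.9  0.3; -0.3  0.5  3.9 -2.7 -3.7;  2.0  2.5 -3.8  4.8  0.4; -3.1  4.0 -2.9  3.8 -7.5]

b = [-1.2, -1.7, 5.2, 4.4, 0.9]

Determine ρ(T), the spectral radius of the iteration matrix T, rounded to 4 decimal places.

1.1490

Let D = diag(-3.9, 1.6, 3.9, 4.8, -7.5); L, U the strict triangles.
GS T = -(D+L)⁻¹U: row 0 first, T[0,3] = -(0.7)/(-3.9) = +0.1795; later rows by forward substitution.
  T[0,:] = [+0.0000  +0.1538  -0.7436  +0.1795  -0.7436]
  T[1,:] = [+0.0000  +0.1250  -0.3542  +0.7083  -0.7917]
  T[2,:] = [+0.0000  -0.0042  -0.0118  +0.6153  +0.9930]
  T[3,:] = [+0.0000  -0.1325  +0.4850  +0.0434  +1.4250]
  T[4,:] = [+0.0000  -0.0624  +0.3687  +0.0877  +0.2231]
moduli |λ_i(T)| = 1.1490, 0.4150, 0.4150, 0.0046, 0.0000.
ρ = 1.1490; 1.1490 > 1, so it fails to converge.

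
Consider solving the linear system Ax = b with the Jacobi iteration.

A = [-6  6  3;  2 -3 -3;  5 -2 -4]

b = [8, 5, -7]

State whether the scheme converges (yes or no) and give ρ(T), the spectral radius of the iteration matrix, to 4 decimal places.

Let D = diag(-6, -3, -4); L, U the strict triangles.
T_J = -D⁻¹(L+U): T[0,1] = -(6)/(-6) = +1.0000; T[0,0] = 0.
  T[0,:] = [+0.0000, +1.0000, +0.5000]
  T[1,:] = [+0.6667, +0.0000, -1.0000]
  T[2,:] = [+1.2500, -0.5000, +0.0000]
eigenvalue magnitudes: 1.6310, 0.9320, 0.9320.
ρ(T) = max|λ| = 1.6310; 1.6310 > 1, so it fails to converge.

no, ρ = 1.6310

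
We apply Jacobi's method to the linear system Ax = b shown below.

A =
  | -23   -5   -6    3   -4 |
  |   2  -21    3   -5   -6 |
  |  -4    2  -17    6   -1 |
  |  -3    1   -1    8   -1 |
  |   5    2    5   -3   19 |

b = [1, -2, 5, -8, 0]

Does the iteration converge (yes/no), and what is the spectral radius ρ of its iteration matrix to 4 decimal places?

yes, ρ = 0.6137

A = D + L + U where D = diag(-23, -21, -17, 8, 19).
Jacobi: T = -D⁻¹(L+U), T[1,3] = -(-5)/(-21) = -0.2381; T[1,1] = 0.
  T[0,:] = [+0.0000, -0.2174, -0.2609, +0.1304, -0.1739]
  T[1,:] = [+0.0952, +0.0000, +0.1429, -0.2381, -0.2857]
  T[2,:] = [-0.2353, +0.1176, +0.0000, +0.3529, -0.0588]
  T[3,:] = [+0.3750, -0.1250, +0.1250, +0.0000, +0.1250]
  T[4,:] = [-0.2632, -0.1053, -0.2632, +0.1579, +0.0000]
moduli |λ_i(T)| = 0.6137, 0.3226, 0.3226, 0.1403, 0.1391.
ρ = 0.6137; 0.6137 < 1, so it converges for any x₀.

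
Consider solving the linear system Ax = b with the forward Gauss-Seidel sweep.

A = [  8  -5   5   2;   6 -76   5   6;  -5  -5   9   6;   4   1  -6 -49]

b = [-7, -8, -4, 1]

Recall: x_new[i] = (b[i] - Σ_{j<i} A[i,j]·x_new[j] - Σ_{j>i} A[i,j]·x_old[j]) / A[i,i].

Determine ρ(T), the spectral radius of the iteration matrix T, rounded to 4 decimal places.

A = D + L + U where D = diag(8, -76, 9, -49).
Gauss-Seidel: T = -(D+L)⁻¹U, row 0 first, T[0,2] = -(5)/(8) = -0.6250; later rows by forward substitution.
  T[0,:] = [+0.0000, +0.6250, -0.6250, -0.2500]
  T[1,:] = [+0.0000, +0.0493, +0.0164, +0.0592]
  T[2,:] = [+0.0000, +0.3746, -0.3381, -0.7727]
  T[3,:] = [+0.0000, +0.0062, -0.0093, +0.0754]
|eigenvalues of T|: 0.3704, 0.0900, 0.0672, 0.0000.
ρ(T) = max|λ| = 0.3704; 0.3704 < 1 ⇒ converges.

0.3704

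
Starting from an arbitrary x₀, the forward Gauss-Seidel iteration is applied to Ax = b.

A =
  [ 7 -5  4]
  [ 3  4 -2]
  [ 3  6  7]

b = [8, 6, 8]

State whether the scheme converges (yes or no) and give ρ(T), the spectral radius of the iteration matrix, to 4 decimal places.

yes, ρ = 0.9204

Split A = D + L + U, D = diag(7, 4, 7).
T_GS = -(D+L)⁻¹U: row 0 first, T[0,1] = -(-5)/(7) = +0.7143; later rows by forward substitution.
  T[0,:] = [+0.0000 +0.7143 -0.5714]
  T[1,:] = [+0.0000 -0.5357 +0.9286]
  T[2,:] = [+0.0000 +0.1531 -0.5510]
eigenvalue magnitudes: 0.9204, 0.1663, 0.0000.
ρ = 0.9204; 0.9204 < 1, so it converges for any x₀.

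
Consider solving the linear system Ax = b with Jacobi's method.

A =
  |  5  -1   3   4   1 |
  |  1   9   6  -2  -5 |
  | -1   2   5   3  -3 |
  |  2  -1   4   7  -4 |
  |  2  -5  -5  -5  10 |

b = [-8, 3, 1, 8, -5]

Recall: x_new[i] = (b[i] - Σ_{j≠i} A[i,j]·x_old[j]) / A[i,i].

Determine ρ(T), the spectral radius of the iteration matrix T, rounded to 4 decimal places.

1.2996

Split A = D + L + U, D = diag(5, 9, 5, 7, 10).
Jacobi T = -D⁻¹(L+U): T[0,1] = -(-1)/(5) = +0.2000; T[0,0] = 0.
  T[0,:] = [+0.0000, +0.2000, -0.6000, -0.8000, -0.2000]
  T[1,:] = [-0.1111, +0.0000, -0.6667, +0.2222, +0.5556]
  T[2,:] = [+0.2000, -0.4000, +0.0000, -0.6000, +0.6000]
  T[3,:] = [-0.2857, +0.1429, -0.5714, +0.0000, +0.5714]
  T[4,:] = [-0.2000, +0.5000, +0.5000, +0.5000, +0.0000]
eigenvalue magnitudes: 1.2996, 1.0391, 0.4854, 0.4536, 0.2287.
ρ = 1.2996; 1.2996 > 1: divergent.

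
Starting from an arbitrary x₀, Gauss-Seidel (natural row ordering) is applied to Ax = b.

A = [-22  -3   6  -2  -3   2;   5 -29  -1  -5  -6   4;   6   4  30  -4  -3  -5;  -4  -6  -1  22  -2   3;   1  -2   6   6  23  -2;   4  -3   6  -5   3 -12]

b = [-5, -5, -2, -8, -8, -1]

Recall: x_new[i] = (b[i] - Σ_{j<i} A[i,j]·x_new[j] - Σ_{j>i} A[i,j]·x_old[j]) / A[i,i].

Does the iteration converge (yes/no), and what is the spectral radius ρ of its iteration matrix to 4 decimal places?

Write A = D+L+U with D = diag(-22, -29, 30, 22, 23, -12).
GS T = -(D+L)⁻¹U: row 0 first, T[0,1] = -(-3)/(-22) = -0.1364; later rows by forward substitution.
  T[0,:] = [+0.0000, -0.1364, +0.2727, -0.0909, -0.1364, +0.0909]
  T[1,:] = [+0.0000, -0.0235, +0.0125, -0.1881, -0.2304, +0.1536]
  T[2,:] = [+0.0000, +0.0304, -0.0562, +0.1766, +0.1580, +0.1280]
  T[3,:] = [+0.0000, -0.0298, +0.0505, -0.0598, +0.0105, -0.0721]
  T[4,:] = [+0.0000, +0.0037, -0.0093, -0.0429, -0.0581, +0.0818]
  T[5,:] = [+0.0000, -0.0110, +0.0363, +0.1192, +0.0723, +0.1064]
|roots of det(T-λI)|: 0.1906, 0.1392, 0.0701, 0.0701, 0.0127, 0.0000.
ρ = 0.1906; 0.1906 < 1, so it converges for any x₀.

yes, ρ = 0.1906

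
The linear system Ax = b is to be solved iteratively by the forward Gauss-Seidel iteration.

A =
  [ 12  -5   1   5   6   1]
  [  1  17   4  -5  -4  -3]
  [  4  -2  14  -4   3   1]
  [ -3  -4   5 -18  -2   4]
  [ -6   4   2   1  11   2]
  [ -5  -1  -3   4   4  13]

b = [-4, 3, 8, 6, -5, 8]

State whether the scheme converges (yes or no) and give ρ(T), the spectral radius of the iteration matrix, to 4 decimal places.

yes, ρ = 0.5664

Let D = diag(12, 17, 14, -18, 11, 13); L, U the strict triangles.
T_GS = -(D+L)⁻¹U: row 0 first, T[0,1] = -(-5)/(12) = +0.4167; later rows by forward substitution.
  T[0,:] = [+0.0000, +0.4167, -0.0833, -0.4167, -0.5000, -0.0833]
  T[1,:] = [+0.0000, -0.0245, -0.2304, +0.3186, +0.2647, +0.1814]
  T[2,:] = [+0.0000, -0.1225, -0.0091, +0.4503, -0.0336, -0.0217]
  T[3,:] = [+0.0000, -0.0980, +0.0626, +0.1237, -0.0959, +0.1898]
  T[4,:] = [+0.0000, +0.2674, +0.0343, -0.4363, -0.3542, -0.3065]
  T[5,:] = [+0.0000, +0.0780, -0.0817, +0.0643, -0.0412, +0.0128]
|roots of det(T-λI)|: 0.5664, 0.3331, 0.1870, 0.1682, 0.0367, 0.0000.
ρ(T) = max|λ| = 0.5664; 0.5664 < 1 ⇒ converges.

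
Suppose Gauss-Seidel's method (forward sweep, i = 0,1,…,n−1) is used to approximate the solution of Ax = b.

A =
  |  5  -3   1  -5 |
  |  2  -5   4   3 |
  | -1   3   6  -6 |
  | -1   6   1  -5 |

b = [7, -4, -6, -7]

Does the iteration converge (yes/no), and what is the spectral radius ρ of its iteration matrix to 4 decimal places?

A = D + L + U where D = diag(5, -5, 6, -5).
Gauss-Seidel: T = -(D+L)⁻¹U, row 0 first, T[0,3] = -(-5)/(5) = +1.0000; later rows by forward substitution.
  T[0,:] = [+0.0000  +0.6000  -0.2000  +1.0000]
  T[1,:] = [+0.0000  +0.2400  +0.7200  +1.0000]
  T[2,:] = [+0.0000  -0.0200  -0.3933  +0.6667]
  T[3,:] = [+0.0000  +0.1640  +0.8253  +1.1333]
|eigenvalues of T|: 1.5608, 0.6723, 0.0915, 0.0000.
ρ(T) = max|λ| = 1.5608; 1.5608 > 1, so it fails to converge.

no, ρ = 1.5608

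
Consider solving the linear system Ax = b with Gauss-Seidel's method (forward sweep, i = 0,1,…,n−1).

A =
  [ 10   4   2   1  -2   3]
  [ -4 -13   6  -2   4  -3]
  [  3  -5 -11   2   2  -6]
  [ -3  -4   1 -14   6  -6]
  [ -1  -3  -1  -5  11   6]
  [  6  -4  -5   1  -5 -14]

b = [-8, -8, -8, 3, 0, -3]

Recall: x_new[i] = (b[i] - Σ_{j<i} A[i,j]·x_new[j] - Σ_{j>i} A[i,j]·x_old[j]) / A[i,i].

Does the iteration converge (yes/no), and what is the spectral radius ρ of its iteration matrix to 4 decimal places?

A = D + L + U where D = diag(10, -13, -11, -14, 11, -14).
GS T = -(D+L)⁻¹U: row 0 first, T[0,5] = -(3)/(10) = -0.3000; later rows by forward substitution.
  T[0,:] = [+0.0000  -0.4000  -0.2000  -0.1000  +0.2000  -0.3000]
  T[1,:] = [+0.0000  +0.1231  +0.5231  -0.1231  +0.2462  -0.1385]
  T[2,:] = [+0.0000  -0.1650  -0.2923  +0.2105  +0.1245  -0.5643]
  T[3,:] = [+0.0000  +0.0388  -0.1275  +0.0716  +0.3243  -0.3650]
  T[4,:] = [+0.0000  -0.0002  +0.0400  +0.0090  +0.2440  -0.8277]
  T[5,:] = [+0.0000  -0.1448  -0.1541  -0.0810  -0.0931  +0.3821]
moduli |λ_i(T)| = 0.8483, 0.3250, 0.3250, 0.1937, 0.1937, 0.0000.
ρ = 0.8483; 0.8483 < 1 ⇒ converges.

yes, ρ = 0.8483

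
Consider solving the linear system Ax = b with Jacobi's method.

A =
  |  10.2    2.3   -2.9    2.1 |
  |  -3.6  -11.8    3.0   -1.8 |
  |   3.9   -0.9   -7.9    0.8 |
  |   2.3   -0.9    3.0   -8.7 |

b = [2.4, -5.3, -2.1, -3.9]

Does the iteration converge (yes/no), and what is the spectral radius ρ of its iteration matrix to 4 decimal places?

Write A = D+L+U with D = diag(10.2, -11.8, -7.9, -8.7).
T_J = -D⁻¹(L+U): T[3,2] = -(3)/(-8.7) = +0.3448; T[3,3] = 0.
  T[0,:] = [+0.0000 -0.2255 +0.2843 -0.2059]
  T[1,:] = [-0.3051 +0.0000 +0.2542 -0.1525]
  T[2,:] = [+0.4937 -0.1139 +0.0000 +0.1013]
  T[3,:] = [+0.2644 -0.1034 +0.3448 +0.0000]
|eigenvalues of T|: 0.5073, 0.2713, 0.2713, 0.0147.
ρ(T) = max|λ| = 0.5073; 0.5073 < 1 ⇒ converges.

yes, ρ = 0.5073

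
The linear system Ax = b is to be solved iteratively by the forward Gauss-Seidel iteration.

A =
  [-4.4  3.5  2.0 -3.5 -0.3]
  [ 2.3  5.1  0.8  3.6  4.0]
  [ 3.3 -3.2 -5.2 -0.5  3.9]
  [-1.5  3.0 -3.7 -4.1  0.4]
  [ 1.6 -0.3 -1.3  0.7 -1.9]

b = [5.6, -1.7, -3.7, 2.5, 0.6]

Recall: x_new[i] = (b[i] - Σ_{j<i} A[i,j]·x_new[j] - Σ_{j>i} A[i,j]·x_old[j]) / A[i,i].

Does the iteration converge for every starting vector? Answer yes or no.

no

Diagonal D = diag(-4.4, 5.1, -5.2, -4.1, -1.9); L, U strict lower/upper.
T_GS = -(D+L)⁻¹U: row 0 first, T[0,2] = -(2)/(-4.4) = +0.4545; later rows by forward substitution.
  T[0,:] = [+0.0000, +0.7955, +0.4545, -0.7955, -0.0682]
  T[1,:] = [+0.0000, -0.3587, -0.3619, -0.3471, -0.7536]
  T[2,:] = [+0.0000, +0.7256, +0.5111, -0.3873, +1.1705]
  T[3,:] = [+0.0000, -1.2083, -0.8923, +0.3866, -1.4852]
  T[4,:] = [+0.0000, -0.2151, -0.2386, -0.2076, -1.2864]
moduli |λ_i(T)| = 1.4851, 1.1123, 0.3731, 0.0016, 0.0000.
spectral radius ρ = 1.4851; 1.4851 > 1 ⇒ diverges.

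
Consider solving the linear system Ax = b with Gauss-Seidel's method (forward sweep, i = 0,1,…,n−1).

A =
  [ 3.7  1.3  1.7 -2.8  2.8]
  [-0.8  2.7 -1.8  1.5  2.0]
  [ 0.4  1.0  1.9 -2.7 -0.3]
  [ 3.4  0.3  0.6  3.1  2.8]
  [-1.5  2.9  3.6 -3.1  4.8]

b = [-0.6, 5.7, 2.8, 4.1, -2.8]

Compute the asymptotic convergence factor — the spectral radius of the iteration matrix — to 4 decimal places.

A = D + L + U where D = diag(3.7, 2.7, 1.9, 3.1, 4.8).
GS T = -(D+L)⁻¹U: row 0 first, T[0,4] = -(2.8)/(3.7) = -0.7568; later rows by forward substitution.
  T[0,:] = [+0.0000 -0.3514 -0.4595 +0.7568 -0.7568]
  T[1,:] = [+0.0000 -0.1041 +0.5305 -0.3313 -0.9650]
  T[2,:] = [+0.0000 +0.1288 -0.1825 +1.4361 +0.8251]
  T[3,:] = [+0.0000 +0.3705 +0.4879 -1.0759 -0.1395]
  T[4,:] = [+0.0000 +0.0958 -0.0121 -1.3353 -0.3624]
|eigenvalues of T|: 1.5204, 0.4939, 0.3537, 0.3537, 0.0000.
spectral radius ρ = 1.5204; 1.5204 > 1 ⇒ diverges.

1.5204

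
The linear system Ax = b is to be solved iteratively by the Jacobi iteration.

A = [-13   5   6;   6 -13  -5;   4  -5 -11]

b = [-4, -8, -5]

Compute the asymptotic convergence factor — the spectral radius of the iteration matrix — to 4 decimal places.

Diagonal D = diag(-13, -13, -11); L, U strict lower/upper.
Jacobi T = -D⁻¹(L+U): T[0,2] = -(6)/(-13) = +0.4615; T[0,0] = 0.
  T[0,:] = [+0.0000  +0.3846  +0.4615]
  T[1,:] = [+0.4615  +0.0000  -0.3846]
  T[2,:] = [+0.3636  -0.4545  +0.0000]
|λ(T)| sorted: 0.8368, 0.4243, 0.4243.
spectral radius ρ = 0.8368; 0.8368 < 1 ⇒ converges.

0.8368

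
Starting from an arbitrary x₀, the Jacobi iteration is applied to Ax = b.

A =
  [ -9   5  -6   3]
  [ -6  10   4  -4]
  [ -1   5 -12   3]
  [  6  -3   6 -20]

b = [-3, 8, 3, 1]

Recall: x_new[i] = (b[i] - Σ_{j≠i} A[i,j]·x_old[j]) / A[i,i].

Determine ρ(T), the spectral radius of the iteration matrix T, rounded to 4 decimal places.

0.6667

Diagonal D = diag(-9, 10, -12, -20); L, U strict lower/upper.
T_J = -D⁻¹(L+U): T[0,2] = -(-6)/(-9) = -0.6667; T[0,0] = 0.
  T[0,:] = [+0.0000  +0.5556  -0.6667  +0.3333]
  T[1,:] = [+0.6000  +0.0000  -0.4000  +0.4000]
  T[2,:] = [-0.0833  +0.4167  +0.0000  +0.2500]
  T[3,:] = [+0.3000  -0.1500  +0.3000  +0.0000]
|roots of det(T-λI)|: 0.6667, 0.4762, 0.4762, 0.1470.
spectral radius ρ = 0.6667; 0.6667 < 1, so it converges for any x₀.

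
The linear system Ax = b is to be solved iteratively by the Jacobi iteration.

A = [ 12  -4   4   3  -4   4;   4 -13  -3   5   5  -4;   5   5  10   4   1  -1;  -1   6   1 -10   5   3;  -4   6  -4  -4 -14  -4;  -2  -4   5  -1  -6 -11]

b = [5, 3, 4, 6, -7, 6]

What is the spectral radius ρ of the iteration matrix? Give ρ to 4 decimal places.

1.2111

A = D + L + U where D = diag(12, -13, 10, -10, -14, -11).
Jacobi T = -D⁻¹(L+U): T[0,5] = -(4)/(12) = -0.3333; T[0,0] = 0.
  T[0,:] = [+0.0000  +0.3333  -0.3333  -0.2500  +0.3333  -0.3333]
  T[1,:] = [+0.3077  +0.0000  -0.2308  +0.3846  +0.3846  -0.3077]
  T[2,:] = [-0.5000  -0.5000  +0.0000  -0.4000  -0.1000  +0.1000]
  T[3,:] = [-0.1000  +0.6000  +0.1000  +0.0000  +0.5000  +0.3000]
  T[4,:] = [-0.2857  +0.4286  -0.2857  -0.2857  +0.0000  -0.2857]
  T[5,:] = [-0.1818  -0.3636  +0.4545  -0.0909  -0.5455  +0.0000]
|λ(T)| sorted: 1.2111, 0.5735, 0.5735, 0.4104, 0.4104, 0.2568.
ρ(T) = max|λ| = 1.2111; 1.2111 > 1, so it fails to converge.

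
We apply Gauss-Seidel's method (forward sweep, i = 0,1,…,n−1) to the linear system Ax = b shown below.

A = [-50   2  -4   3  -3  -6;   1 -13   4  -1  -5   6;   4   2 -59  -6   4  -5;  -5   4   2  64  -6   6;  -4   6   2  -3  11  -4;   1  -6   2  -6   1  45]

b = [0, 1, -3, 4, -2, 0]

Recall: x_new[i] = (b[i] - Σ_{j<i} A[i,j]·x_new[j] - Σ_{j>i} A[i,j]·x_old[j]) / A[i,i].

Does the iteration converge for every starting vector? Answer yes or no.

A = D + L + U where D = diag(-50, -13, -59, 64, 11, 45).
T_GS = -(D+L)⁻¹U: row 0 first, T[0,2] = -(-4)/(-50) = -0.0800; later rows by forward substitution.
  T[0,:] = [+0.0000  +0.0400  -0.0800  +0.0600  -0.0600  -0.1200]
  T[1,:] = [+0.0000  +0.0031  +0.3015  -0.0723  -0.3892  +0.4523]
  T[2,:] = [+0.0000  +0.0028  +0.0048  -0.1001  +0.0505  -0.0775]
  T[3,:] = [+0.0000  +0.0028  -0.0252  +0.0123  +0.1118  -0.1290]
  T[4,:] = [+0.0000  +0.0131  -0.2013  +0.0828  +0.2118  +0.0522]
  T[5,:] = [+0.0000  -0.0005  +0.0429  -0.0067  -0.0426  +0.0481]
|eigenvalues of T|: 0.2216, 0.1032, 0.1032, 0.0621, 0.0065, 0.0000.
ρ(T) = max|λ| = 0.2216; 0.2216 < 1 ⇒ converges.

yes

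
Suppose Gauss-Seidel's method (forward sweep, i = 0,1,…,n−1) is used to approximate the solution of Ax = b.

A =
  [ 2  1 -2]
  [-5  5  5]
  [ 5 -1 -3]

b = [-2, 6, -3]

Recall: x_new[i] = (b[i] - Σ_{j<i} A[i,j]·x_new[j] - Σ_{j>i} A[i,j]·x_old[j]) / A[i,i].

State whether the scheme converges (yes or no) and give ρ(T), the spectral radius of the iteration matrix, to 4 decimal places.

no, ρ = 1.6667

Split A = D + L + U, D = diag(2, 5, -3).
Gauss-Seidel: T = -(D+L)⁻¹U, row 0 first, T[0,2] = -(-2)/(2) = +1.0000; later rows by forward substitution.
  T[0,:] = [+0.0000 -0.5000 +1.0000]
  T[1,:] = [+0.0000 -0.5000 -0.0000]
  T[2,:] = [+0.0000 -0.6667 +1.6667]
|roots of det(T-λI)|: 1.6667, 0.5000, 0.0000.
ρ(T) = max|λ| = 1.6667; 1.6667 > 1, so it fails to converge.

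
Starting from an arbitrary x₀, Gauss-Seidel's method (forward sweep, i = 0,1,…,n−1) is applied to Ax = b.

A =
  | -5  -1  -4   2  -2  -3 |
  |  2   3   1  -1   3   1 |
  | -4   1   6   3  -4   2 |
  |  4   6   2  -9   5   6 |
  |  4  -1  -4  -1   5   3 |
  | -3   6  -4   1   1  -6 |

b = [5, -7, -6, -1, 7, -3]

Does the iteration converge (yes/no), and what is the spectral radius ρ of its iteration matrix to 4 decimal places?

no, ρ = 1.2906

Write A = D+L+U with D = diag(-5, 3, 6, -9, 5, -6).
Gauss-Seidel: T = -(D+L)⁻¹U, row 0 first, T[0,1] = -(-1)/(-5) = -0.2000; later rows by forward substitution.
  T[0,:] = [+0.0000 -0.2000 -0.8000 +0.4000 -0.4000 -0.6000]
  T[1,:] = [+0.0000 +0.1333 +0.2000 +0.0667 -0.7333 +0.0667]
  T[2,:] = [+0.0000 -0.1556 -0.5667 -0.2444 +0.5222 -0.7444]
  T[3,:] = [+0.0000 -0.0346 -0.3481 +0.1679 +0.0049 +0.2790]
  T[4,:] = [+0.0000 +0.0553 +0.1570 -0.4686 +0.5921 -0.6464]
  T[5,:] = [+0.0000 +0.3405 +0.9459 -0.0205 -0.7820 +0.8017]
eigenvalue magnitudes: 1.2906, 0.5301, 0.5301, 0.2640, 0.0580, 0.0000.
ρ = 1.2906; 1.2906 > 1: divergent.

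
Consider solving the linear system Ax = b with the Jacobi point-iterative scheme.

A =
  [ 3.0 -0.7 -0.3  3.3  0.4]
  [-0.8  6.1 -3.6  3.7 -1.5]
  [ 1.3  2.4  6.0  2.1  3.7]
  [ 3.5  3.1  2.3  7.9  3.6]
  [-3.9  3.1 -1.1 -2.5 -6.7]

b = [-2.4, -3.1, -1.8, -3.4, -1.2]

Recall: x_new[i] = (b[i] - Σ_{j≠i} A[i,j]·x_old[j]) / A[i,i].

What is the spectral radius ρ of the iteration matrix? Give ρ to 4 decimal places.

Split A = D + L + U, D = diag(3, 6.1, 6, 7.9, -6.7).
T_J = -D⁻¹(L+U): T[0,3] = -(3.3)/(3) = -1.1000; T[0,0] = 0.
  T[0,:] = [+0.0000 +0.2333 +0.1000 -1.1000 -0.1333]
  T[1,:] = [+0.1311 +0.0000 +0.5902 -0.6066 +0.2459]
  T[2,:] = [-0.2167 -0.4000 +0.0000 -0.3500 -0.6167]
  T[3,:] = [-0.4430 -0.3924 -0.2911 +0.0000 -0.4557]
  T[4,:] = [-0.5821 +0.4627 -0.1642 -0.3731 +0.0000]
|eigenvalues of T|: 1.1519, 0.8373, 0.4432, 0.4432, 0.3124.
spectral radius ρ = 1.1519; 1.1519 > 1: divergent.

1.1519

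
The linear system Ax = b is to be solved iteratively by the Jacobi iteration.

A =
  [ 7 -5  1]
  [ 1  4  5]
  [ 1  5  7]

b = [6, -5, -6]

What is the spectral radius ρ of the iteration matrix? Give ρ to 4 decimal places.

0.9196

Let D = diag(7, 4, 7); L, U the strict triangles.
Jacobi T = -D⁻¹(L+U): T[1,0] = -(1)/(4) = -0.2500; T[1,1] = 0.
  T[0,:] = [+0.0000 +0.7143 -0.1429]
  T[1,:] = [-0.2500 +0.0000 -1.2500]
  T[2,:] = [-0.1429 -0.7143 +0.0000]
|λ(T)| sorted: 0.9196, 0.7767, 0.1429.
spectral radius ρ = 0.9196; 0.9196 < 1 ⇒ converges.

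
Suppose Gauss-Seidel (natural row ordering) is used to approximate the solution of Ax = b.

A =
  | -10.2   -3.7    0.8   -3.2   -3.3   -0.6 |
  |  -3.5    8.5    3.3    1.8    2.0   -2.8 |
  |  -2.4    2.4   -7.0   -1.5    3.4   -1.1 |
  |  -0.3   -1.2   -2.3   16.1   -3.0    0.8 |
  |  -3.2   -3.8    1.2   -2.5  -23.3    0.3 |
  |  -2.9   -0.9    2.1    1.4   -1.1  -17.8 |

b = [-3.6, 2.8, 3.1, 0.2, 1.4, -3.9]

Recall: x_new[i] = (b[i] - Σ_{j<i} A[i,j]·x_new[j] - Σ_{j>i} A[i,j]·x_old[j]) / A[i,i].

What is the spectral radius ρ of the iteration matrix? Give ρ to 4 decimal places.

0.3711

Let D = diag(-10.2, 8.5, -7, 16.1, -23.3, -17.8); L, U the strict triangles.
T_GS = -(D+L)⁻¹U: row 0 first, T[0,1] = -(-3.7)/(-10.2) = -0.3627; later rows by forward substitution.
  T[0,:] = [+0.0000, -0.3627, +0.0784, -0.3137, -0.3235, -0.0588]
  T[1,:] = [+0.0000, -0.1494, -0.3559, -0.3409, -0.3685, +0.3052]
  T[2,:] = [+0.0000, +0.0732, -0.1489, -0.2236, +0.4703, -0.0323]
  T[3,:] = [+0.0000, -0.0074, -0.0463, -0.0632, +0.2200, -0.0327]
  T[4,:] = [+0.0000, +0.0787, +0.0446, +0.0940, +0.1051, -0.0270]
  T[5,:] = [+0.0000, +0.0698, -0.0188, +0.0312, +0.1376, -0.0106]
|eigenvalues of T|: 0.3711, 0.1630, 0.1630, 0.0566, 0.0211, 0.0000.
ρ = 0.3711; 0.3711 < 1 ⇒ converges.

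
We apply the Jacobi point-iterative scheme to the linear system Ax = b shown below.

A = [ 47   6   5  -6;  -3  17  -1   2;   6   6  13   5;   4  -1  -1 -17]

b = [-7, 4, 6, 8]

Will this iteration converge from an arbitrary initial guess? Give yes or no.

Write A = D+L+U with D = diag(47, 17, 13, -17).
Jacobi: T = -D⁻¹(L+U), T[2,1] = -(6)/(13) = -0.4615; T[2,2] = 0.
  T[0,:] = [+0.0000 -0.1277 -0.1064 +0.1277]
  T[1,:] = [+0.1765 +0.0000 +0.0588 -0.1176]
  T[2,:] = [-0.4615 -0.4615 +0.0000 -0.3846]
  T[3,:] = [+0.2353 -0.0588 -0.0588 +0.0000]
|roots of det(T-λI)|: 0.3693, 0.2486, 0.2486, 0.0484.
ρ(T) = max|λ| = 0.3693; 0.3693 < 1, so it converges for any x₀.

yes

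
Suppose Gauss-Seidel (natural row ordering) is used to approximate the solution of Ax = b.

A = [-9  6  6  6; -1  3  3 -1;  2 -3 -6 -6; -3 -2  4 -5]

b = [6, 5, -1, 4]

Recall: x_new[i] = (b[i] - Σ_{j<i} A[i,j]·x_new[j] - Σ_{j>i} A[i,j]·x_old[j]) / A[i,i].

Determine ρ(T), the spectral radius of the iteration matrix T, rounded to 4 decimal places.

Write A = D+L+U with D = diag(-9, 3, -6, -5).
Gauss-Seidel: T = -(D+L)⁻¹U, row 0 first, T[0,1] = -(6)/(-9) = +0.6667; later rows by forward substitution.
  T[0,:] = [+0.0000 +0.6667 +0.6667 +0.6667]
  T[1,:] = [+0.0000 +0.2222 -0.7778 +0.5556]
  T[2,:] = [+0.0000 +0.1111 +0.6111 -1.0556]
  T[3,:] = [+0.0000 -0.4000 +0.4000 -1.4667]
|eigenvalues of T|: 1.2043, 0.5763, 0.5763, 0.0000.
spectral radius ρ = 1.2043; 1.2043 > 1, so it fails to converge.

1.2043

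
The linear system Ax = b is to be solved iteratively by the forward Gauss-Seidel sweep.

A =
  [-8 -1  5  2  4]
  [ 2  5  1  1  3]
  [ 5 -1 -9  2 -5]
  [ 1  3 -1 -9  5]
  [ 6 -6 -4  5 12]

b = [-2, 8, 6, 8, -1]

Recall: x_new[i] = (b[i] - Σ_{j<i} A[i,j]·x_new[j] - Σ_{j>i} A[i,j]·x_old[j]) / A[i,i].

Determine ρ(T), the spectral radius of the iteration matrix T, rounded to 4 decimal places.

Split A = D + L + U, D = diag(-8, 5, -9, -9, 12).
GS T = -(D+L)⁻¹U: row 0 first, T[0,2] = -(5)/(-8) = +0.6250; later rows by forward substitution.
  T[0,:] = [+0.0000, -0.1250, +0.6250, +0.2500, +0.5000]
  T[1,:] = [+0.0000, +0.0500, -0.4500, -0.3000, -0.8000]
  T[2,:] = [+0.0000, -0.0750, +0.3972, +0.3944, -0.1889]
  T[3,:] = [+0.0000, +0.0111, -0.1247, -0.1160, +0.3654]
  T[4,:] = [+0.0000, +0.0579, -0.3531, -0.0952, -0.8652]
|λ(T)| sorted: 0.8902, 0.2152, 0.2152, 0.0374, 0.0000.
ρ(T) = max|λ| = 0.8902; 0.8902 < 1: convergent.

0.8902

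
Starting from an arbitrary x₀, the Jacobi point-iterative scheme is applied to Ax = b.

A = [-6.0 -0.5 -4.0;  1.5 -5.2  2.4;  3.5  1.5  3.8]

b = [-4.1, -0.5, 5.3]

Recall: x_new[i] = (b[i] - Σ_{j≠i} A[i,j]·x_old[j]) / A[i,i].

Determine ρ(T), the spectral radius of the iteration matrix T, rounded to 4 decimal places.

0.7463

Split A = D + L + U, D = diag(-6, -5.2, 3.8).
Jacobi: T = -D⁻¹(L+U), T[0,1] = -(-0.5)/(-6) = -0.0833; T[0,0] = 0.
  T[0,:] = [+0.0000 -0.0833 -0.6667]
  T[1,:] = [+0.2885 +0.0000 +0.4615]
  T[2,:] = [-0.9211 -0.3947 +0.0000]
moduli |λ_i(T)| = 0.7463, 0.3862, 0.3862.
ρ = 0.7463; 0.7463 < 1: convergent.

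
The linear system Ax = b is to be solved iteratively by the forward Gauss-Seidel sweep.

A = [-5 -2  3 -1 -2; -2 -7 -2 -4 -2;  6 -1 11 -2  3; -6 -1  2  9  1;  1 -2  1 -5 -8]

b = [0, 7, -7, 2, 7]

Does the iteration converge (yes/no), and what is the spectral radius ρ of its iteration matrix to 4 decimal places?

A = D + L + U where D = diag(-5, -7, 11, 9, -8).
T_GS = -(D+L)⁻¹U: row 0 first, T[0,3] = -(-1)/(-5) = -0.2000; later rows by forward substitution.
  T[0,:] = [+0.0000, -0.4000, +0.6000, -0.2000, -0.4000]
  T[1,:] = [+0.0000, +0.1143, -0.4571, -0.5143, -0.1714]
  T[2,:] = [+0.0000, +0.2286, -0.3688, +0.2442, -0.0701]
  T[3,:] = [+0.0000, -0.3048, +0.4312, -0.2447, -0.3812]
  T[4,:] = [+0.0000, +0.1405, -0.1263, +0.2870, +0.2224]
|eigenvalues of T|: 0.5229, 0.2103, 0.0721, 0.0364, 0.0000.
ρ(T) = max|λ| = 0.5229; 0.5229 < 1 ⇒ converges.

yes, ρ = 0.5229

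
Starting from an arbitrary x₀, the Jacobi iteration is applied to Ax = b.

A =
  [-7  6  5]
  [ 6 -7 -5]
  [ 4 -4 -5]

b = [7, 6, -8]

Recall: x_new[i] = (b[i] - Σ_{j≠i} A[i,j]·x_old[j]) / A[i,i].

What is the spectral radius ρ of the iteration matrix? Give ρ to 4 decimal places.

A = D + L + U where D = diag(-7, -7, -5).
Jacobi T = -D⁻¹(L+U): T[0,2] = -(5)/(-7) = +0.7143; T[0,0] = 0.
  T[0,:] = [+0.0000  +0.8571  +0.7143]
  T[1,:] = [+0.8571  +0.0000  -0.7143]
  T[2,:] = [+0.8000  -0.8000  +0.0000]
eigenvalue magnitudes: 1.5803, 0.8571, 0.7232.
spectral radius ρ = 1.5803; 1.5803 > 1 ⇒ diverges.

1.5803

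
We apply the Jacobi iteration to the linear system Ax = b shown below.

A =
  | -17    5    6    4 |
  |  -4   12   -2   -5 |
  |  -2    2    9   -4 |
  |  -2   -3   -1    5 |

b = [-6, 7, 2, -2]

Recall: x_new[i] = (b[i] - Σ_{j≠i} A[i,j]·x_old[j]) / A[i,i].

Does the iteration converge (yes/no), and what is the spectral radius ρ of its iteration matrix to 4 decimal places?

Split A = D + L + U, D = diag(-17, 12, 9, 5).
T_J = -D⁻¹(L+U): T[0,1] = -(5)/(-17) = +0.2941; T[0,0] = 0.
  T[0,:] = [+0.0000  +0.2941  +0.3529  +0.2353]
  T[1,:] = [+0.3333  +0.0000  +0.1667  +0.4167]
  T[2,:] = [+0.2222  -0.2222  +0.0000  +0.4444]
  T[3,:] = [+0.4000  +0.6000  +0.2000  +0.0000]
|λ(T)| sorted: 0.8872, 0.5000, 0.3216, 0.0657.
ρ(T) = max|λ| = 0.8872; 0.8872 < 1: convergent.

yes, ρ = 0.8872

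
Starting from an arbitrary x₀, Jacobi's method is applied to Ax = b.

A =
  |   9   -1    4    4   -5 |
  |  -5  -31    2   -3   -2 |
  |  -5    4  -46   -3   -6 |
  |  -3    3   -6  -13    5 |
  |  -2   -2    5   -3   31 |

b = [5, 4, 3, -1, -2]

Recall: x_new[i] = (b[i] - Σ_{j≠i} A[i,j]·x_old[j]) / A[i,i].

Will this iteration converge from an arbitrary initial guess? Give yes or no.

A = D + L + U where D = diag(9, -31, -46, -13, 31).
Jacobi: T = -D⁻¹(L+U), T[0,4] = -(-5)/(9) = +0.5556; T[0,0] = 0.
  T[0,:] = [+0.0000  +0.1111  -0.4444  -0.4444  +0.5556]
  T[1,:] = [-0.1613  +0.0000  +0.0645  -0.0968  -0.0645]
  T[2,:] = [-0.1087  +0.0870  +0.0000  -0.0652  -0.1304]
  T[3,:] = [-0.2308  +0.2308  -0.4615  +0.0000  +0.3846]
  T[4,:] = [+0.0645  +0.0645  -0.1613  +0.0968  +0.0000]
|eigenvalues of T|: 0.4758, 0.3557, 0.3140, 0.1305, 0.0635.
ρ = 0.4758; 0.4758 < 1: convergent.

yes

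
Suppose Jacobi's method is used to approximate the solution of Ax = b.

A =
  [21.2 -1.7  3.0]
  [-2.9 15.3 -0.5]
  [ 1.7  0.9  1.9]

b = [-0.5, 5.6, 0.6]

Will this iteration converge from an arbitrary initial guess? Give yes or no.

Diagonal D = diag(21.2, 15.3, 1.9); L, U strict lower/upper.
Jacobi T = -D⁻¹(L+U): T[2,0] = -(1.7)/(1.9) = -0.8947; T[2,2] = 0.
  T[0,:] = [+0.0000, +0.0802, -0.1415]
  T[1,:] = [+0.1895, +0.0000, +0.0327]
  T[2,:] = [-0.8947, -0.4737, +0.0000]
|eigenvalues of T|: 0.3909, 0.3037, 0.0873.
ρ(T) = max|λ| = 0.3909; 0.3909 < 1, so it converges for any x₀.

yes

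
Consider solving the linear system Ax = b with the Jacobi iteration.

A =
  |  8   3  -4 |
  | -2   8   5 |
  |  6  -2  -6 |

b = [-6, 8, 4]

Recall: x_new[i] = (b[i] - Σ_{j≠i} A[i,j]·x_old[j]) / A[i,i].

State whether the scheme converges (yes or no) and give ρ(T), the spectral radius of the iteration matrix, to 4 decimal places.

yes, ρ = 0.9091

Split A = D + L + U, D = diag(8, 8, -6).
T_J = -D⁻¹(L+U): T[2,0] = -(6)/(-6) = +1.0000; T[2,2] = 0.
  T[0,:] = [+0.0000  -0.3750  +0.5000]
  T[1,:] = [+0.2500  +0.0000  -0.6250]
  T[2,:] = [+1.0000  -0.3333  +0.0000]
|eigenvalues of T|: 0.9091, 0.4604, 0.4604.
ρ = 0.9091; 0.9091 < 1, so it converges for any x₀.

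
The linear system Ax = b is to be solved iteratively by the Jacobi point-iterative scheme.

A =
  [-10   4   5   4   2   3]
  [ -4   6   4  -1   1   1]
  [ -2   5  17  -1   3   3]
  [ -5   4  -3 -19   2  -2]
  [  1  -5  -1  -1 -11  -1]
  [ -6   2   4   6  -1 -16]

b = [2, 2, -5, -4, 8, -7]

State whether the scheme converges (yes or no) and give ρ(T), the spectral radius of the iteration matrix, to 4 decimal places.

yes, ρ = 0.8480

Let D = diag(-10, 6, 17, -19, -11, -16); L, U the strict triangles.
Jacobi T = -D⁻¹(L+U): T[5,3] = -(6)/(-16) = +0.3750; T[5,5] = 0.
  T[0,:] = [+0.0000 +0.4000 +0.5000 +0.4000 +0.2000 +0.3000]
  T[1,:] = [+0.6667 +0.0000 -0.6667 +0.1667 -0.1667 -0.1667]
  T[2,:] = [+0.1176 -0.2941 +0.0000 +0.0588 -0.1765 -0.1765]
  T[3,:] = [-0.2632 +0.2105 -0.1579 +0.0000 +0.1053 -0.1053]
  T[4,:] = [+0.0909 -0.4545 -0.0909 -0.0909 +0.0000 -0.0909]
  T[5,:] = [-0.3750 +0.1250 +0.2500 +0.3750 -0.0625 +0.0000]
moduli |λ_i(T)| = 0.8480, 0.5303, 0.4498, 0.4498, 0.1822, 0.1822.
ρ(T) = max|λ| = 0.8480; 0.8480 < 1 ⇒ converges.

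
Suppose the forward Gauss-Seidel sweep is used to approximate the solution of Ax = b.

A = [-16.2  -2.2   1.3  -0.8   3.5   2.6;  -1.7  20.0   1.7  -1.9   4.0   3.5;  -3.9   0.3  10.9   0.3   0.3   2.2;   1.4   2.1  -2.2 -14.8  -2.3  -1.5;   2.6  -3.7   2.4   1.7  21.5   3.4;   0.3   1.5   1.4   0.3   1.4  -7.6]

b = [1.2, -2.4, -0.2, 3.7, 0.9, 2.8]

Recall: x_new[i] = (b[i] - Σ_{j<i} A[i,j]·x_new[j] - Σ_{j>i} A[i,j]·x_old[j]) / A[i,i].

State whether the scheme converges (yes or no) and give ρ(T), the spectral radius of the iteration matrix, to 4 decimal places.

yes, ρ = 0.1526

Diagonal D = diag(-16.2, 20, 10.9, -14.8, 21.5, -7.6); L, U strict lower/upper.
Gauss-Seidel: T = -(D+L)⁻¹U, row 0 first, T[0,4] = -(3.5)/(-16.2) = +0.2160; later rows by forward substitution.
  T[0,:] = [+0.0000, -0.1358, +0.0802, -0.0494, +0.2160, +0.1605]
  T[1,:] = [+0.0000, -0.0115, -0.0782, +0.0908, -0.1816, -0.1614]
  T[2,:] = [+0.0000, -0.0483, +0.0309, -0.0477, +0.0548, -0.1400]
  T[3,:] = [+0.0000, -0.0073, -0.0081, +0.0153, -0.1689, -0.0883]
  T[4,:] = [+0.0000, +0.0204, -0.0260, +0.0257, -0.0501, -0.1827]
  T[5,:] = [+0.0000, -0.0131, -0.0117, +0.0125, -0.0331, -0.0884]
moduli |λ_i(T)| = 0.1526, 0.0880, 0.0880, 0.0337, 0.0077, 0.0000.
spectral radius ρ = 0.1526; 0.1526 < 1 ⇒ converges.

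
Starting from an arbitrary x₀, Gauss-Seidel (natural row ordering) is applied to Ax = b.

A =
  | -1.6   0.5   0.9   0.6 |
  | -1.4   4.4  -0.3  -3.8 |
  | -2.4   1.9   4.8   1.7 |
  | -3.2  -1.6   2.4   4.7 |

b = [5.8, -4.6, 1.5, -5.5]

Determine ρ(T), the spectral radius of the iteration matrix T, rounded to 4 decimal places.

Split A = D + L + U, D = diag(-1.6, 4.4, 4.8, 4.7).
GS T = -(D+L)⁻¹U: row 0 first, T[0,1] = -(0.5)/(-1.6) = +0.3125; later rows by forward substitution.
  T[0,:] = [+0.0000  +0.3125  +0.5625  +0.3750]
  T[1,:] = [+0.0000  +0.0994  +0.2472  +0.9830]
  T[2,:] = [+0.0000  +0.1169  +0.1834  -0.5558]
  T[3,:] = [+0.0000  +0.1869  +0.3735  +0.8737]
moduli |λ_i(T)| = 0.8391, 0.3358, 0.0182, 0.0000.
ρ = 0.8391; 0.8391 < 1 ⇒ converges.

0.8391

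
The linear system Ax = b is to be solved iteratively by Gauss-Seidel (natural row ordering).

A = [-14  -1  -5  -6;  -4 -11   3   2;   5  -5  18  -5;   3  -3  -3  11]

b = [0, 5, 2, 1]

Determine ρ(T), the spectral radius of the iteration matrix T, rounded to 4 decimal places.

Let D = diag(-14, -11, 18, 11); L, U the strict triangles.
GS T = -(D+L)⁻¹U: row 0 first, T[0,3] = -(-6)/(-14) = -0.4286; later rows by forward substitution.
  T[0,:] = [+0.0000 -0.0714 -0.3571 -0.4286]
  T[1,:] = [+0.0000 +0.0260 +0.4026 +0.3377]
  T[2,:] = [+0.0000 +0.0271 +0.2110 +0.4906]
  T[3,:] = [+0.0000 +0.0339 +0.2648 +0.3428]
|roots of det(T-λI)|: 0.6794, 0.0674, 0.0322, 0.0000.
ρ(T) = max|λ| = 0.6794; 0.6794 < 1: convergent.

0.6794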